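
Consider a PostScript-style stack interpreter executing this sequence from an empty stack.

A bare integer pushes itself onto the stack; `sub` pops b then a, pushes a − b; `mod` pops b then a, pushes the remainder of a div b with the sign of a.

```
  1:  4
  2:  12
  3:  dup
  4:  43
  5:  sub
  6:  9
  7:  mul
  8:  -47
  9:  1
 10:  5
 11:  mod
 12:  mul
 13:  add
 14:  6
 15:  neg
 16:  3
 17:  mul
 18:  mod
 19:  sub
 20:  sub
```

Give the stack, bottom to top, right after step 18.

4   : 4
12  : 4 12
dup : 4 12 12
43  : 4 12 12 43
sub : 4 12 -31
9   : 4 12 -31 9
mul : 4 12 -279
-47 : 4 12 -279 -47
1   : 4 12 -279 -47 1
5   : 4 12 -279 -47 1 5
mod : 4 12 -279 -47 1
mul : 4 12 -279 -47
add : 4 12 -326
6   : 4 12 -326 6
neg : 4 12 -326 -6
3   : 4 12 -326 -6 3
mul : 4 12 -326 -18
mod : 4 12 -2

[4, 12, -2]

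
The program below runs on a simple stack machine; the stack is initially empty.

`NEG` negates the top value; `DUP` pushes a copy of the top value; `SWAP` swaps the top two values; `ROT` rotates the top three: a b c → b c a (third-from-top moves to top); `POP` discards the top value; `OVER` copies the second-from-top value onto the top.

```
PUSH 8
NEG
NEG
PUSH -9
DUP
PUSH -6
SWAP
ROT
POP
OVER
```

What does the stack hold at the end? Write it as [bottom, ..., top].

[8, -6, -9, -6]

PUSH 8  → [8]
NEG     → [-8]
NEG     → [8]
PUSH -9 → [8, -9]
DUP     → [8, -9, -9]
PUSH -6 → [8, -9, -9, -6]
SWAP    → [8, -9, -6, -9]
ROT     → [8, -6, -9, -9]
POP     → [8, -6, -9]
OVER    → [8, -6, -9, -6]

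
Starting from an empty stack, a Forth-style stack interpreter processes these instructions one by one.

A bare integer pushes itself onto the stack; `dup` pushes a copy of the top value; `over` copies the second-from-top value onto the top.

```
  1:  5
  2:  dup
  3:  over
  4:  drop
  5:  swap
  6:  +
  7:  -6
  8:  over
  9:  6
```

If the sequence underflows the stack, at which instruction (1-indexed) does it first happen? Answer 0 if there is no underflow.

0

5    → [5]
dup  → [5, 5]
over → [5, 5, 5]
drop → [5, 5]
swap → [5, 5]
+    → [10]
-6   → [10, -6]
over → [10, -6, 10]
6    → [10, -6, 10, 6]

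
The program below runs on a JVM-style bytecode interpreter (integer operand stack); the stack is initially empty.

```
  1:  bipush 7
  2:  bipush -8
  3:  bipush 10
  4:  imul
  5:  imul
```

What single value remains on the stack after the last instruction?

-560

bipush 7  → [7]
bipush -8 → [7, -8]
bipush 10 → [7, -8, 10]
imul      → [7, -80]
imul      → [-560]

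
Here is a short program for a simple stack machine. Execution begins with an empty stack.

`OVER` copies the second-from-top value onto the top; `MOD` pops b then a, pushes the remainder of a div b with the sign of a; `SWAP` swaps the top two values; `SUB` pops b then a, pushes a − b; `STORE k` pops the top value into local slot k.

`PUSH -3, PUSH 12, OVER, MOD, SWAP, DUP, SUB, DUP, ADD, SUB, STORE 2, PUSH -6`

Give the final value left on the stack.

-6

PUSH -3 -> [-3]
PUSH 12 -> [-3, 12]
OVER    -> [-3, 12, -3]
MOD     -> [-3, 0]
SWAP    -> [0, -3]
DUP     -> [0, -3, -3]
SUB     -> [0, 0]
DUP     -> [0, 0, 0]
ADD     -> [0, 0]
SUB     -> [0]
STORE 2 -> []
PUSH -6 -> [-6]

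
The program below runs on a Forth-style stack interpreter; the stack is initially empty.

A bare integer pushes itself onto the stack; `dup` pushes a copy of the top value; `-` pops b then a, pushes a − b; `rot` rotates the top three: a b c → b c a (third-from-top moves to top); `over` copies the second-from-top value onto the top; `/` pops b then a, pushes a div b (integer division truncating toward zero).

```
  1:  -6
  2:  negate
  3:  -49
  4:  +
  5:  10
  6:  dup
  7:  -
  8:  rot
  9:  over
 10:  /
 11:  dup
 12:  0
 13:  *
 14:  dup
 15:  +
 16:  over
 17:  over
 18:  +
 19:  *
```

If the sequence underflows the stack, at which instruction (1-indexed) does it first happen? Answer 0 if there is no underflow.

8

-6     -> -6
negate -> 6
-49    -> 6 -49
+      -> -43
10     -> -43 10
dup    -> -43 10 10
-      -> -43 0
rot  — needs 3 operands, stack has 2 → underflow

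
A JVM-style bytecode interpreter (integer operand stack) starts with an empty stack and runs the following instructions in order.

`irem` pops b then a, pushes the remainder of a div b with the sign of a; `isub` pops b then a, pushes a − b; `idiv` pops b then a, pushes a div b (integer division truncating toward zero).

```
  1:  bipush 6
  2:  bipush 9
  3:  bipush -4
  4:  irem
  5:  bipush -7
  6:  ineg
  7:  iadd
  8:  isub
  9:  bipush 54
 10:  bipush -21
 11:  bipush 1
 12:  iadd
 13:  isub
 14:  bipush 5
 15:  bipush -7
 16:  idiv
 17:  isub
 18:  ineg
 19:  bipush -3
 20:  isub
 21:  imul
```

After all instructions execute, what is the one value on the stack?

142

bipush 6    6
bipush 9    6 9
bipush -4   6 9 -4
irem        6 1
bipush -7   6 1 -7
ineg        6 1 7
iadd        6 8
isub        -2
bipush 54   -2 54
bipush -21  -2 54 -21
bipush 1    -2 54 -21 1
iadd        -2 54 -20
isub        -2 74
bipush 5    -2 74 5
bipush -7   -2 74 5 -7
idiv        -2 74 0
isub        -2 74
ineg        -2 -74
bipush -3   -2 -74 -3
isub        -2 -71
imul        142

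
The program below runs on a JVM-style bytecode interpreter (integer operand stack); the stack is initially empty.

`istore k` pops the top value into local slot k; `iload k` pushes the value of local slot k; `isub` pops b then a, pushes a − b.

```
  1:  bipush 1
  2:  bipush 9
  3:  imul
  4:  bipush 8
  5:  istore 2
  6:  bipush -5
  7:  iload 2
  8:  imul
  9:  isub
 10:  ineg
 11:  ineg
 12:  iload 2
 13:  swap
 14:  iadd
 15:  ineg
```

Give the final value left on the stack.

bipush 1  -> 1
bipush 9  -> 1 9
imul      -> 9
bipush 8  -> 9 8
istore 2  -> 9
bipush -5 -> 9 -5
iload 2   -> 9 -5 8
imul      -> 9 -40
isub      -> 49
ineg      -> -49
ineg      -> 49
iload 2   -> 49 8
swap      -> 8 49
iadd      -> 57
ineg      -> -57

-57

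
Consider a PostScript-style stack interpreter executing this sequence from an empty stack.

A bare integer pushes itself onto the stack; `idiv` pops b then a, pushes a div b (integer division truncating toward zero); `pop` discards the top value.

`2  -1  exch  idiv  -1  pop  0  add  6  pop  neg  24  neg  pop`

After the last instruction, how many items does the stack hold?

1

2    → 2
-1   → 2 -1
exch → -1 2
idiv → 0
-1   → 0 -1
pop  → 0
0    → 0 0
add  → 0
6    → 0 6
pop  → 0
neg  → 0
24   → 0 24
neg  → 0 -24
pop  → 0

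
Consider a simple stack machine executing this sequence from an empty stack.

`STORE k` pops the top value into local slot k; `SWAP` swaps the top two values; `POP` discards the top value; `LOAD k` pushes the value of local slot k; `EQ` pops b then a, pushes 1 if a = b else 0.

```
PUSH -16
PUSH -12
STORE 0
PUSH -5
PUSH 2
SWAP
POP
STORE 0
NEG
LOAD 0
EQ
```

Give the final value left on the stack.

PUSH -16 → [-16]
PUSH -12 → [-16, -12]
STORE 0  → [-16]
PUSH -5  → [-16, -5]
PUSH 2   → [-16, -5, 2]
SWAP     → [-16, 2, -5]
POP      → [-16, 2]
STORE 0  → [-16]
NEG      → [16]
LOAD 0   → [16, 2]
EQ       → [0]

0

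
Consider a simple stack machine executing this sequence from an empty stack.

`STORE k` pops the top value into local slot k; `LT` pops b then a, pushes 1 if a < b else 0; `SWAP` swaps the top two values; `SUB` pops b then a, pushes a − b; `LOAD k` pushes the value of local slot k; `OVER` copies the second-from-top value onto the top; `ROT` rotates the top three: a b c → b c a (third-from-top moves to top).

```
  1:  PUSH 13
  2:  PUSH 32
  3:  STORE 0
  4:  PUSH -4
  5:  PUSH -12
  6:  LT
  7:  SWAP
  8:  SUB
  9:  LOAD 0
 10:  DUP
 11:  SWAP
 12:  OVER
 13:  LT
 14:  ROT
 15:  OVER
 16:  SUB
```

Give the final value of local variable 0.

PUSH 13  -> 13
PUSH 32  -> 13 32
STORE 0  -> 13
PUSH -4  -> 13 -4
PUSH -12 -> 13 -4 -12
LT       -> 13 0
SWAP     -> 0 13
SUB      -> -13
LOAD 0   -> -13 32
DUP      -> -13 32 32
SWAP     -> -13 32 32
OVER     -> -13 32 32 32
LT       -> -13 32 0
ROT      -> 32 0 -13
OVER     -> 32 0 -13 0
SUB      -> 32 0 -13

32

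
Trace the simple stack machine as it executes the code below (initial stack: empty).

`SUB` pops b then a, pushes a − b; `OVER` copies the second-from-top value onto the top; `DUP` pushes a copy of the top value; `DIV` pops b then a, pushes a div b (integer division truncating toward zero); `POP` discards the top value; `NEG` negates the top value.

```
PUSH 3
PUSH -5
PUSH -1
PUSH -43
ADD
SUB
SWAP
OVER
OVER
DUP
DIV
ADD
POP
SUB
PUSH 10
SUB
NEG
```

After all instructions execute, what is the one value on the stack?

-26

PUSH 3   -> 3
PUSH -5  -> 3 -5
PUSH -1  -> 3 -5 -1
PUSH -43 -> 3 -5 -1 -43
ADD      -> 3 -5 -44
SUB      -> 3 39
SWAP     -> 39 3
OVER     -> 39 3 39
OVER     -> 39 3 39 3
DUP      -> 39 3 39 3 3
DIV      -> 39 3 39 1
ADD      -> 39 3 40
POP      -> 39 3
SUB      -> 36
PUSH 10  -> 36 10
SUB      -> 26
NEG      -> -26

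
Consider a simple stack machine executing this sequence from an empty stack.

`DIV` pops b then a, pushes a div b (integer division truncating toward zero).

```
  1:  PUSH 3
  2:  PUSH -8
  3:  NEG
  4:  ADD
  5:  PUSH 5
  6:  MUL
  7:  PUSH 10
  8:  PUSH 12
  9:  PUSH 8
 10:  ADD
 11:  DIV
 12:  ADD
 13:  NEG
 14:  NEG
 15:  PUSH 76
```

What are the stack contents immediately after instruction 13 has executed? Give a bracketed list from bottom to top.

PUSH 3  → 3
PUSH -8 → 3 -8
NEG     → 3 8
ADD     → 11
PUSH 5  → 11 5
MUL     → 55
PUSH 10 → 55 10
PUSH 12 → 55 10 12
PUSH 8  → 55 10 12 8
ADD     → 55 10 20
DIV     → 55 0
ADD     → 55
NEG     → -55

[-55]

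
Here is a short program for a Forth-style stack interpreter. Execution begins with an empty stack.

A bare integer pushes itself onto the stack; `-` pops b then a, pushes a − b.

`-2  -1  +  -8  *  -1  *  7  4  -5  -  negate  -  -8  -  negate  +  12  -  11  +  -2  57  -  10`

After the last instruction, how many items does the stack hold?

-2     -> -2
-1     -> -2 -1
+      -> -3
-8     -> -3 -8
*      -> 24
-1     -> 24 -1
*      -> -24
7      -> -24 7
4      -> -24 7 4
-5     -> -24 7 4 -5
-      -> -24 7 9
negate -> -24 7 -9
-      -> -24 16
-8     -> -24 16 -8
-      -> -24 24
negate -> -24 -24
+      -> -48
12     -> -48 12
-      -> -60
11     -> -60 11
+      -> -49
-2     -> -49 -2
57     -> -49 -2 57
-      -> -49 -59
10     -> -49 -59 10

3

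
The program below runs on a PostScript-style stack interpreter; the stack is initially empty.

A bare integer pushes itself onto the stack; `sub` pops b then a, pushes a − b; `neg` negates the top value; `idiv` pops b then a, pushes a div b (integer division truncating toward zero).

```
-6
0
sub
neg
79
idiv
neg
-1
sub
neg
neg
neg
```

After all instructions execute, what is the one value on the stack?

-1

-6   : [-6]
0    : [-6, 0]
sub  : [-6]
neg  : [6]
79   : [6, 79]
idiv : [0]
neg  : [0]
-1   : [0, -1]
sub  : [1]
neg  : [-1]
neg  : [1]
neg  : [-1]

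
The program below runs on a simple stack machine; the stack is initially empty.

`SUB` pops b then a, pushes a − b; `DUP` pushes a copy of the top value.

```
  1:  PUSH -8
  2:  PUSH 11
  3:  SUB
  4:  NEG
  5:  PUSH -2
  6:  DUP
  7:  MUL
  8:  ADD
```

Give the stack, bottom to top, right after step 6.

PUSH -8 : [-8]
PUSH 11 : [-8, 11]
SUB     : [-19]
NEG     : [19]
PUSH -2 : [19, -2]
DUP     : [19, -2, -2]

[19, -2, -2]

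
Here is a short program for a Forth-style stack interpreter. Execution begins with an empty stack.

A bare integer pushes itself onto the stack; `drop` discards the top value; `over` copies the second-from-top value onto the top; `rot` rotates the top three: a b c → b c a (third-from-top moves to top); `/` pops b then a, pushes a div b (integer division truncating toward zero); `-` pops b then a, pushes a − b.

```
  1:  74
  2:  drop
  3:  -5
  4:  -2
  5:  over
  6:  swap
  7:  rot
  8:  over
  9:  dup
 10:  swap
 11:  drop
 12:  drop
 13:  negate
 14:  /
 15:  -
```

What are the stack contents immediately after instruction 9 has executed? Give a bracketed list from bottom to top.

[-5, -2, -5, -2, -2]

74   : [74]
drop : []
-5   : [-5]
-2   : [-5, -2]
over : [-5, -2, -5]
swap : [-5, -5, -2]
rot  : [-5, -2, -5]
over : [-5, -2, -5, -2]
dup  : [-5, -2, -5, -2, -2]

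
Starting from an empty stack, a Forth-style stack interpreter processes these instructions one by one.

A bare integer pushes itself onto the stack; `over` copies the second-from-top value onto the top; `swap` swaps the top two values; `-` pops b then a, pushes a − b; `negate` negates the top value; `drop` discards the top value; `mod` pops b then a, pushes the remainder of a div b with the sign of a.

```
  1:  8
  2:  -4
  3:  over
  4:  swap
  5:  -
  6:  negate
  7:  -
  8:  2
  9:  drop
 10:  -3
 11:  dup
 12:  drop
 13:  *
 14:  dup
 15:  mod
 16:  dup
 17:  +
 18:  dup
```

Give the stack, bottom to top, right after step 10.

8      : 8
-4     : 8 -4
over   : 8 -4 8
swap   : 8 8 -4
-      : 8 12
negate : 8 -12
-      : 20
2      : 20 2
drop   : 20
-3     : 20 -3

[20, -3]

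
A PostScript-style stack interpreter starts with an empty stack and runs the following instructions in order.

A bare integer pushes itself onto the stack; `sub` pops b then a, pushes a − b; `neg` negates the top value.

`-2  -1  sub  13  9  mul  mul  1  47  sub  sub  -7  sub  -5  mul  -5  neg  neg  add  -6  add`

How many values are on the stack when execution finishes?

1

-2   -2
-1   -2 -1
sub  -1
13   -1 13
9    -1 13 9
mul  -1 117
mul  -117
1    -117 1
47   -117 1 47
sub  -117 -46
sub  -71
-7   -71 -7
sub  -64
-5   -64 -5
mul  320
-5   320 -5
neg  320 5
neg  320 -5
add  315
-6   315 -6
add  309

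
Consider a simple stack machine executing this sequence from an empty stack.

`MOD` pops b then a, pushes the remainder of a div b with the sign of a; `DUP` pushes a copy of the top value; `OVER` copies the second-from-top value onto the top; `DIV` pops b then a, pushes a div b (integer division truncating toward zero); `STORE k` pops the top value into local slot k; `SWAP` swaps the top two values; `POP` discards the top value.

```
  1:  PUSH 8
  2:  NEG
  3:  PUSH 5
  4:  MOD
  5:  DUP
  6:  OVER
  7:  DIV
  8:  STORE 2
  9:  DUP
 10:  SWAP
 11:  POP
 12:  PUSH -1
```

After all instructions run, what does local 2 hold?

1

PUSH 8  : 8
NEG     : -8
PUSH 5  : -8 5
MOD     : -3
DUP     : -3 -3
OVER    : -3 -3 -3
DIV     : -3 1
STORE 2 : -3
DUP     : -3 -3
SWAP    : -3 -3
POP     : -3
PUSH -1 : -3 -1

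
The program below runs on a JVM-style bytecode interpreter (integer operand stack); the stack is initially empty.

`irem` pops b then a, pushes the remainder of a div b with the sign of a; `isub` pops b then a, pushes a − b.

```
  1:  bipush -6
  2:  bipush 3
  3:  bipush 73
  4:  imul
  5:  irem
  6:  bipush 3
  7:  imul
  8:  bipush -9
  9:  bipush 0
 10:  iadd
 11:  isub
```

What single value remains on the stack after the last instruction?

-9

bipush -6 : -6
bipush 3  : -6 3
bipush 73 : -6 3 73
imul      : -6 219
irem      : -6
bipush 3  : -6 3
imul      : -18
bipush -9 : -18 -9
bipush 0  : -18 -9 0
iadd      : -18 -9
isub      : -9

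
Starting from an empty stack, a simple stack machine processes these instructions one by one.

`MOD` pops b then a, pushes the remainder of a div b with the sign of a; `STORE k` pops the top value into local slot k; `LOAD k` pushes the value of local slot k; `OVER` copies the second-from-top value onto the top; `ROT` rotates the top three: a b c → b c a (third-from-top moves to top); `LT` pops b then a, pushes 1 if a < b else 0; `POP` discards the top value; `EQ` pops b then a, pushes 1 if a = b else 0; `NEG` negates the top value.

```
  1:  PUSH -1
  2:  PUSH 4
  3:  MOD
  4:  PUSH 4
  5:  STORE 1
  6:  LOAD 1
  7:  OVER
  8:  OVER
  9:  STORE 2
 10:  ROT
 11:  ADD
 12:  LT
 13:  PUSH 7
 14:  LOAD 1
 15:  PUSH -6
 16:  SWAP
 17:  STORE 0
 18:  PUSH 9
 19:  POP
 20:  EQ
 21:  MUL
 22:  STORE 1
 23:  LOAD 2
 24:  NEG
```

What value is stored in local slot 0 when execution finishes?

4

PUSH -1 -> -1
PUSH 4  -> -1 4
MOD     -> -1
PUSH 4  -> -1 4
STORE 1 -> -1
LOAD 1  -> -1 4
OVER    -> -1 4 -1
OVER    -> -1 4 -1 4
STORE 2 -> -1 4 -1
ROT     -> 4 -1 -1
ADD     -> 4 -2
LT      -> 0
PUSH 7  -> 0 7
LOAD 1  -> 0 7 4
PUSH -6 -> 0 7 4 -6
SWAP    -> 0 7 -6 4
STORE 0 -> 0 7 -6
PUSH 9  -> 0 7 -6 9
POP     -> 0 7 -6
EQ      -> 0 0
MUL     -> 0
STORE 1 -> (empty)
LOAD 2  -> 4
NEG     -> -4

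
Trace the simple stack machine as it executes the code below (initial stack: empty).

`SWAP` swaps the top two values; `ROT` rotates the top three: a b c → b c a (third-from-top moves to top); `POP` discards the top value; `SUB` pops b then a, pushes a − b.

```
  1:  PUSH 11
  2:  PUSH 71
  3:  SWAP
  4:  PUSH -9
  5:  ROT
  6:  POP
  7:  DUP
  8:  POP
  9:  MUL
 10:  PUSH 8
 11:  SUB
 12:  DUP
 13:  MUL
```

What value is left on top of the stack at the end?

PUSH 11 : [11]
PUSH 71 : [11, 71]
SWAP    : [71, 11]
PUSH -9 : [71, 11, -9]
ROT     : [11, -9, 71]
POP     : [11, -9]
DUP     : [11, -9, -9]
POP     : [11, -9]
MUL     : [-99]
PUSH 8  : [-99, 8]
SUB     : [-107]
DUP     : [-107, -107]
MUL     : [11449]

11449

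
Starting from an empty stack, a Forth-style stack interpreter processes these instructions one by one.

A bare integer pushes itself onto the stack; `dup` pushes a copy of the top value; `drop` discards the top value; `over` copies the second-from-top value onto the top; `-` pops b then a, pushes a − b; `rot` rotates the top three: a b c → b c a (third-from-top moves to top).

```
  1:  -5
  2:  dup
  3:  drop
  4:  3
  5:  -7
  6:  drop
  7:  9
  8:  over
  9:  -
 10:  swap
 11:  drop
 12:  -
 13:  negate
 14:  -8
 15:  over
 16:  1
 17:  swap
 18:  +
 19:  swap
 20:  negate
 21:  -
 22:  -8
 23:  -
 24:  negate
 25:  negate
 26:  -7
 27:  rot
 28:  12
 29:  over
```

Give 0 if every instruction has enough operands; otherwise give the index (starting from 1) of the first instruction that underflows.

0

-5     : -5
dup    : -5 -5
drop   : -5
3      : -5 3
-7     : -5 3 -7
drop   : -5 3
9      : -5 3 9
over   : -5 3 9 3
-      : -5 3 6
swap   : -5 6 3
drop   : -5 6
-      : -11
negate : 11
-8     : 11 -8
over   : 11 -8 11
1      : 11 -8 11 1
swap   : 11 -8 1 11
+      : 11 -8 12
swap   : 11 12 -8
negate : 11 12 8
-      : 11 4
-8     : 11 4 -8
-      : 11 12
negate : 11 -12
negate : 11 12
-7     : 11 12 -7
rot    : 12 -7 11
12     : 12 -7 11 12
over   : 12 -7 11 12 11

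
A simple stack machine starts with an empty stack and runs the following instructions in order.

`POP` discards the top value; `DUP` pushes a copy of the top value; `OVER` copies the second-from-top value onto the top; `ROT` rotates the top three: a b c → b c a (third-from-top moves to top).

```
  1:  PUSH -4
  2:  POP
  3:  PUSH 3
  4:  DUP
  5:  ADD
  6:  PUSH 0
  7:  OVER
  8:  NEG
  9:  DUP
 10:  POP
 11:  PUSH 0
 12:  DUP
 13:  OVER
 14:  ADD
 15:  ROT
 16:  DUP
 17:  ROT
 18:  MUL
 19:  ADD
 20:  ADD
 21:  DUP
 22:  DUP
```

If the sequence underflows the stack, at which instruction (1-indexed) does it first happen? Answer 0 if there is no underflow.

0

PUSH -4 -> [-4]
POP     -> []
PUSH 3  -> [3]
DUP     -> [3, 3]
ADD     -> [6]
PUSH 0  -> [6, 0]
OVER    -> [6, 0, 6]
NEG     -> [6, 0, -6]
DUP     -> [6, 0, -6, -6]
POP     -> [6, 0, -6]
PUSH 0  -> [6, 0, -6, 0]
DUP     -> [6, 0, -6, 0, 0]
OVER    -> [6, 0, -6, 0, 0, 0]
ADD     -> [6, 0, -6, 0, 0]
ROT     -> [6, 0, 0, 0, -6]
DUP     -> [6, 0, 0, 0, -6, -6]
ROT     -> [6, 0, 0, -6, -6, 0]
MUL     -> [6, 0, 0, -6, 0]
ADD     -> [6, 0, 0, -6]
ADD     -> [6, 0, -6]
DUP     -> [6, 0, -6, -6]
DUP     -> [6, 0, -6, -6, -6]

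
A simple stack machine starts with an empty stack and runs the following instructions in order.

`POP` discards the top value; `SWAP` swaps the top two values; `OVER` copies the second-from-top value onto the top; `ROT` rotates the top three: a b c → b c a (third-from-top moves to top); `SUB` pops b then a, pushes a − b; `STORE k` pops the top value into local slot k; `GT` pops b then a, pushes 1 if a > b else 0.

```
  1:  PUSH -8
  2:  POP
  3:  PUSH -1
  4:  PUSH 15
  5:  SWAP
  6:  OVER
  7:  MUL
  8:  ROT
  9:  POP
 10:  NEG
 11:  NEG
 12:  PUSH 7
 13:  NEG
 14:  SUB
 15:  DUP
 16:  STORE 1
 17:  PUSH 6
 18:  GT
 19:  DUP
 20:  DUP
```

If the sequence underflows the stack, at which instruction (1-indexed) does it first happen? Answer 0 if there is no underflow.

8

PUSH -8  -8
POP      (empty)
PUSH -1  -1
PUSH 15  -1 15
SWAP     15 -1
OVER     15 -1 15
MUL      15 -15
ROT  — needs 3 operands, stack has 2 → underflow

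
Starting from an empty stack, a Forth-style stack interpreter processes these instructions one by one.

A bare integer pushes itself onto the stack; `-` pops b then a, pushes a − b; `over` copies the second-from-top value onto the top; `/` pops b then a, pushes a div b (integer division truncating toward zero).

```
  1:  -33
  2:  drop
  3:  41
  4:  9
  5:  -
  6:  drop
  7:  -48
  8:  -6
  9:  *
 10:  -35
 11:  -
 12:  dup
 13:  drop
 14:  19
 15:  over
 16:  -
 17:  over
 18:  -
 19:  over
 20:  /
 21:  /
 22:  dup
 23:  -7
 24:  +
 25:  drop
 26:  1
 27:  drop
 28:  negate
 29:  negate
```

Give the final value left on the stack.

-33    → [-33]
drop   → []
41     → [41]
9      → [41, 9]
-      → [32]
drop   → []
-48    → [-48]
-6     → [-48, -6]
*      → [288]
-35    → [288, -35]
-      → [323]
dup    → [323, 323]
drop   → [323]
19     → [323, 19]
over   → [323, 19, 323]
-      → [323, -304]
over   → [323, -304, 323]
-      → [323, -627]
over   → [323, -627, 323]
/      → [323, -1]
/      → [-323]
dup    → [-323, -323]
-7     → [-323, -323, -7]
+      → [-323, -330]
drop   → [-323]
1      → [-323, 1]
drop   → [-323]
negate → [323]
negate → [-323]

-323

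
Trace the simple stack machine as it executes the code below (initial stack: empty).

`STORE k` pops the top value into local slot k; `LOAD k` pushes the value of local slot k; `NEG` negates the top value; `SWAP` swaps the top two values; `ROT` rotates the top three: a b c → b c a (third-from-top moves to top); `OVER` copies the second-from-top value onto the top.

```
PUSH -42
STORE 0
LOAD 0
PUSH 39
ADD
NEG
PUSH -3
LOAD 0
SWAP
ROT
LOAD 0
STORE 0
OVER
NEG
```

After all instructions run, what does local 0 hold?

PUSH -42  [-42]
STORE 0   []
LOAD 0    [-42]
PUSH 39   [-42, 39]
ADD       [-3]
NEG       [3]
PUSH -3   [3, -3]
LOAD 0    [3, -3, -42]
SWAP      [3, -42, -3]
ROT       [-42, -3, 3]
LOAD 0    [-42, -3, 3, -42]
STORE 0   [-42, -3, 3]
OVER      [-42, -3, 3, -3]
NEG       [-42, -3, 3, 3]

-42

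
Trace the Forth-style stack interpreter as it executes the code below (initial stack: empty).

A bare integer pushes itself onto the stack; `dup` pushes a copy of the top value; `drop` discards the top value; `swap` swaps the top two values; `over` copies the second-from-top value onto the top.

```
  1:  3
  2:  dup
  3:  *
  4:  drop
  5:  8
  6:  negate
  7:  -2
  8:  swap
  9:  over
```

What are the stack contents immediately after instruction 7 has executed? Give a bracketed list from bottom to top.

3       3
dup     3 3
*       9
drop    (empty)
8       8
negate  -8
-2      -8 -2

[-8, -2]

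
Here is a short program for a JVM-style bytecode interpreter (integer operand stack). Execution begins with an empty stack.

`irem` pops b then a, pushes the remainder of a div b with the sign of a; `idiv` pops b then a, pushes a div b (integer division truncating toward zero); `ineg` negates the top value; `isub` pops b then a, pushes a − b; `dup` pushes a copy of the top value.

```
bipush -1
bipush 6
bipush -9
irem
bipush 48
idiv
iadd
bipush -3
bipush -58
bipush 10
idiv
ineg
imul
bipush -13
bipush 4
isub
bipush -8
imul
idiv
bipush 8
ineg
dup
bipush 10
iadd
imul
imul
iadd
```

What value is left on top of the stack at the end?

bipush -1  : -1
bipush 6   : -1 6
bipush -9  : -1 6 -9
irem       : -1 6
bipush 48  : -1 6 48
idiv       : -1 0
iadd       : -1
bipush -3  : -1 -3
bipush -58 : -1 -3 -58
bipush 10  : -1 -3 -58 10
idiv       : -1 -3 -5
ineg       : -1 -3 5
imul       : -1 -15
bipush -13 : -1 -15 -13
bipush 4   : -1 -15 -13 4
isub       : -1 -15 -17
bipush -8  : -1 -15 -17 -8
imul       : -1 -15 136
idiv       : -1 0
bipush 8   : -1 0 8
ineg       : -1 0 -8
dup        : -1 0 -8 -8
bipush 10  : -1 0 -8 -8 10
iadd       : -1 0 -8 2
imul       : -1 0 -16
imul       : -1 0
iadd       : -1

-1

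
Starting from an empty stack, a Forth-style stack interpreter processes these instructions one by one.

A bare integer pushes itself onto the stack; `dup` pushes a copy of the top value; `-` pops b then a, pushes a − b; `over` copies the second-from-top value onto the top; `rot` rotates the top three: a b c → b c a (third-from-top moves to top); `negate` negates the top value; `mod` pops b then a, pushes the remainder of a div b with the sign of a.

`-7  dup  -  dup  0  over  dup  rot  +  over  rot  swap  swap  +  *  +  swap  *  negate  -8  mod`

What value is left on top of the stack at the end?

-7      -7
dup     -7 -7
-       0
dup     0 0
0       0 0 0
over    0 0 0 0
dup     0 0 0 0 0
rot     0 0 0 0 0
+       0 0 0 0
over    0 0 0 0 0
rot     0 0 0 0 0
swap    0 0 0 0 0
swap    0 0 0 0 0
+       0 0 0 0
*       0 0 0
+       0 0
swap    0 0
*       0
negate  0
-8      0 -8
mod     0

0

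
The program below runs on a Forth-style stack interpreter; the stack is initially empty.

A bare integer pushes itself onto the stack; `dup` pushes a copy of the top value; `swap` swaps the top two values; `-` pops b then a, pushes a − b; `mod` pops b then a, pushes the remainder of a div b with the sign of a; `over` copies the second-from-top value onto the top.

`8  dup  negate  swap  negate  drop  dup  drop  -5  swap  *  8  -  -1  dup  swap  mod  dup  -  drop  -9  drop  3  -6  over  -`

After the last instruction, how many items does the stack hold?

3

8      : 8
dup    : 8 8
negate : 8 -8
swap   : -8 8
negate : -8 -8
drop   : -8
dup    : -8 -8
drop   : -8
-5     : -8 -5
swap   : -5 -8
*      : 40
8      : 40 8
-      : 32
-1     : 32 -1
dup    : 32 -1 -1
swap   : 32 -1 -1
mod    : 32 0
dup    : 32 0 0
-      : 32 0
drop   : 32
-9     : 32 -9
drop   : 32
3      : 32 3
-6     : 32 3 -6
over   : 32 3 -6 3
-      : 32 3 -9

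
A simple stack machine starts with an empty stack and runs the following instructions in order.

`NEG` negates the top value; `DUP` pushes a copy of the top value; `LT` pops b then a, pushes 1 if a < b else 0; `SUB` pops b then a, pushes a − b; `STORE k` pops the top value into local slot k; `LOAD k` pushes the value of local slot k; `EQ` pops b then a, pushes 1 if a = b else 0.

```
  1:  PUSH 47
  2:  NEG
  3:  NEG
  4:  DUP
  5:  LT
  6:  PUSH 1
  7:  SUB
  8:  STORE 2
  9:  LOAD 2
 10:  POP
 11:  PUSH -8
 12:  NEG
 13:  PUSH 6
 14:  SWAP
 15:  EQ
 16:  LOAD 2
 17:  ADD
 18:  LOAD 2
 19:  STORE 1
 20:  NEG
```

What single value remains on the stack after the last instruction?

PUSH 47  [47]
NEG      [-47]
NEG      [47]
DUP      [47, 47]
LT       [0]
PUSH 1   [0, 1]
SUB      [-1]
STORE 2  []
LOAD 2   [-1]
POP      []
PUSH -8  [-8]
NEG      [8]
PUSH 6   [8, 6]
SWAP     [6, 8]
EQ       [0]
LOAD 2   [0, -1]
ADD      [-1]
LOAD 2   [-1, -1]
STORE 1  [-1]
NEG      [1]

1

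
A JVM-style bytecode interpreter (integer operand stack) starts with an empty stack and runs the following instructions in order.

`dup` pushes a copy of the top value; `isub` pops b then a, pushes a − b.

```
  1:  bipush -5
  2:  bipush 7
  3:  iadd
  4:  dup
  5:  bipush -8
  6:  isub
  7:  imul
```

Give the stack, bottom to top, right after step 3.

[2]

bipush -5 : -5
bipush 7  : -5 7
iadd      : 2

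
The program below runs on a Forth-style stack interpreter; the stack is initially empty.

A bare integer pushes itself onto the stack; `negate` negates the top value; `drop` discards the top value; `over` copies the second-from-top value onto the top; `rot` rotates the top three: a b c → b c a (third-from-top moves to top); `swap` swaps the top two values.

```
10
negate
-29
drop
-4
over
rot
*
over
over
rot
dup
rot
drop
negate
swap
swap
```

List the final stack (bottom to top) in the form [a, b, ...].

[-4, -4, 100, -100]

10     : [10]
negate : [-10]
-29    : [-10, -29]
drop   : [-10]
-4     : [-10, -4]
over   : [-10, -4, -10]
rot    : [-4, -10, -10]
*      : [-4, 100]
over   : [-4, 100, -4]
over   : [-4, 100, -4, 100]
rot    : [-4, -4, 100, 100]
dup    : [-4, -4, 100, 100, 100]
rot    : [-4, -4, 100, 100, 100]
drop   : [-4, -4, 100, 100]
negate : [-4, -4, 100, -100]
swap   : [-4, -4, -100, 100]
swap   : [-4, -4, 100, -100]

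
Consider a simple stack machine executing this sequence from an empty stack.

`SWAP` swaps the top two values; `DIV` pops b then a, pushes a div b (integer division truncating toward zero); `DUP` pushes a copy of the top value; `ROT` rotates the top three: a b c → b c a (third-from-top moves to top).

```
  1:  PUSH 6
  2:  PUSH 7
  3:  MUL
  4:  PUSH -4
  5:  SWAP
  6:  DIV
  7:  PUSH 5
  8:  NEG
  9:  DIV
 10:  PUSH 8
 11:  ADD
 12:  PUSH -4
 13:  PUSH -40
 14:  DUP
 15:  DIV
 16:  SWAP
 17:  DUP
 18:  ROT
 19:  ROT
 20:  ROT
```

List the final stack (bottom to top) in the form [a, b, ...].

[8, 1, -4, -4]

PUSH 6   -> [6]
PUSH 7   -> [6, 7]
MUL      -> [42]
PUSH -4  -> [42, -4]
SWAP     -> [-4, 42]
DIV      -> [0]
PUSH 5   -> [0, 5]
NEG      -> [0, -5]
DIV      -> [0]
PUSH 8   -> [0, 8]
ADD      -> [8]
PUSH -4  -> [8, -4]
PUSH -40 -> [8, -4, -40]
DUP      -> [8, -4, -40, -40]
DIV      -> [8, -4, 1]
SWAP     -> [8, 1, -4]
DUP      -> [8, 1, -4, -4]
ROT      -> [8, -4, -4, 1]
ROT      -> [8, -4, 1, -4]
ROT      -> [8, 1, -4, -4]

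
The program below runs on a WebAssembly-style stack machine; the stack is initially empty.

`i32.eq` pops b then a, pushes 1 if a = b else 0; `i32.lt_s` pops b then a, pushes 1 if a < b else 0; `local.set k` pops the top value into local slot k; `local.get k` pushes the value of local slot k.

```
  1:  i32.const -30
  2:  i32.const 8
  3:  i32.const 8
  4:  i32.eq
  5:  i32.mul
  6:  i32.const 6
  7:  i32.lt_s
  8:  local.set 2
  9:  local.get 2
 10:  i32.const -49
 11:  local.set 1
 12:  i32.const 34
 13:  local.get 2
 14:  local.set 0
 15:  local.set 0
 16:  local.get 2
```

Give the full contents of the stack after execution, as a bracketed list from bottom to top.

[1, 1]

i32.const -30 → -30
i32.const 8   → -30 8
i32.const 8   → -30 8 8
i32.eq        → -30 1
i32.mul       → -30
i32.const 6   → -30 6
i32.lt_s      → 1
local.set 2   → (empty)
local.get 2   → 1
i32.const -49 → 1 -49
local.set 1   → 1
i32.const 34  → 1 34
local.get 2   → 1 34 1
local.set 0   → 1 34
local.set 0   → 1
local.get 2   → 1 1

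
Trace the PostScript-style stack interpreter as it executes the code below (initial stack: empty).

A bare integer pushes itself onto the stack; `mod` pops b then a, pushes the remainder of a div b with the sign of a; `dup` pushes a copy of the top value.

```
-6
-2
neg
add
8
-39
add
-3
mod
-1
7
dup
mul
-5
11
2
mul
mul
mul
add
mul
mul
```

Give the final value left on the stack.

-21564

-6   [-6]
-2   [-6, -2]
neg  [-6, 2]
add  [-4]
8    [-4, 8]
-39  [-4, 8, -39]
add  [-4, -31]
-3   [-4, -31, -3]
mod  [-4, -1]
-1   [-4, -1, -1]
7    [-4, -1, -1, 7]
dup  [-4, -1, -1, 7, 7]
mul  [-4, -1, -1, 49]
-5   [-4, -1, -1, 49, -5]
11   [-4, -1, -1, 49, -5, 11]
2    [-4, -1, -1, 49, -5, 11, 2]
mul  [-4, -1, -1, 49, -5, 22]
mul  [-4, -1, -1, 49, -110]
mul  [-4, -1, -1, -5390]
add  [-4, -1, -5391]
mul  [-4, 5391]
mul  [-21564]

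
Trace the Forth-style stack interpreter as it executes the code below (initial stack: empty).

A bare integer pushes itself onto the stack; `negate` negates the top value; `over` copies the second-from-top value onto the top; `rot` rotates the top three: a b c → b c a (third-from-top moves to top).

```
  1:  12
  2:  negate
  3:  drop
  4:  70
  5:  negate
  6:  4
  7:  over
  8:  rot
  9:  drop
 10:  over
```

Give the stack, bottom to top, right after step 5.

[-70]

12     : [12]
negate : [-12]
drop   : []
70     : [70]
negate : [-70]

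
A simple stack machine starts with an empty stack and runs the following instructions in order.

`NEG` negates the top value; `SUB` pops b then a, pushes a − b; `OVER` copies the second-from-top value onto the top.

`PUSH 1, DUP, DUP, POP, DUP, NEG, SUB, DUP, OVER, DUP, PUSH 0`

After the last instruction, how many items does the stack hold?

PUSH 1 → [1]
DUP    → [1, 1]
DUP    → [1, 1, 1]
POP    → [1, 1]
DUP    → [1, 1, 1]
NEG    → [1, 1, -1]
SUB    → [1, 2]
DUP    → [1, 2, 2]
OVER   → [1, 2, 2, 2]
DUP    → [1, 2, 2, 2, 2]
PUSH 0 → [1, 2, 2, 2, 2, 0]

6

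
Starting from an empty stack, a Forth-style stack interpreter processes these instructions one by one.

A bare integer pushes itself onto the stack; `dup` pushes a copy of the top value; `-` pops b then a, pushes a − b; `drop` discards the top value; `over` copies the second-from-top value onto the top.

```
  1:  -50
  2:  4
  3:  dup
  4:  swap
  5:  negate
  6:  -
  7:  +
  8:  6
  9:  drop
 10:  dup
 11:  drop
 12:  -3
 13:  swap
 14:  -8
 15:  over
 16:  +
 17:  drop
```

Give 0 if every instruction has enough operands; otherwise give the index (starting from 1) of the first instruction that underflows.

0

-50    -> -50
4      -> -50 4
dup    -> -50 4 4
swap   -> -50 4 4
negate -> -50 4 -4
-      -> -50 8
+      -> -42
6      -> -42 6
drop   -> -42
dup    -> -42 -42
drop   -> -42
-3     -> -42 -3
swap   -> -3 -42
-8     -> -3 -42 -8
over   -> -3 -42 -8 -42
+      -> -3 -42 -50
drop   -> -3 -42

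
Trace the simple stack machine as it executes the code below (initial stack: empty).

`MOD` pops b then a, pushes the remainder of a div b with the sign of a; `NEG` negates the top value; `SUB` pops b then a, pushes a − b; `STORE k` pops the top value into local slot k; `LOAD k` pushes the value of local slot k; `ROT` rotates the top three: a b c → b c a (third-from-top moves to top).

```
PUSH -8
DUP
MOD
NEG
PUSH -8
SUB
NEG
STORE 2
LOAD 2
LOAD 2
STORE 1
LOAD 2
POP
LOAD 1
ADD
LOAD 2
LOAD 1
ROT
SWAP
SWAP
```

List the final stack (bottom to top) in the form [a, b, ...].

PUSH -8 -> -8
DUP     -> -8 -8
MOD     -> 0
NEG     -> 0
PUSH -8 -> 0 -8
SUB     -> 8
NEG     -> -8
STORE 2 -> (empty)
LOAD 2  -> -8
LOAD 2  -> -8 -8
STORE 1 -> -8
LOAD 2  -> -8 -8
POP     -> -8
LOAD 1  -> -8 -8
ADD     -> -16
LOAD 2  -> -16 -8
LOAD 1  -> -16 -8 -8
ROT     -> -8 -8 -16
SWAP    -> -8 -16 -8
SWAP    -> -8 -8 -16

[-8, -8, -16]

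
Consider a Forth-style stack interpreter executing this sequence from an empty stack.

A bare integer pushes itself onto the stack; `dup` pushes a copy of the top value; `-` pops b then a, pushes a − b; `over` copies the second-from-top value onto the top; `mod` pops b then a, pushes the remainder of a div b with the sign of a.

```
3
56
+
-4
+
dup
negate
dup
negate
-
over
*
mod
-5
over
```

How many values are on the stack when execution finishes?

3      -> 3
56     -> 3 56
+      -> 59
-4     -> 59 -4
+      -> 55
dup    -> 55 55
negate -> 55 -55
dup    -> 55 -55 -55
negate -> 55 -55 55
-      -> 55 -110
over   -> 55 -110 55
*      -> 55 -6050
mod    -> 55
-5     -> 55 -5
over   -> 55 -5 55

3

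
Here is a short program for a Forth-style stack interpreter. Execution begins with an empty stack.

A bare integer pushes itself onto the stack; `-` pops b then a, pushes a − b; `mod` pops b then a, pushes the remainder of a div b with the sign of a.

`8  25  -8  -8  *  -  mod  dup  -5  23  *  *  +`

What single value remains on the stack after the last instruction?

8    8
25   8 25
-8   8 25 -8
-8   8 25 -8 -8
*    8 25 64
-    8 -39
mod  8
dup  8 8
-5   8 8 -5
23   8 8 -5 23
*    8 8 -115
*    8 -920
+    -912

-912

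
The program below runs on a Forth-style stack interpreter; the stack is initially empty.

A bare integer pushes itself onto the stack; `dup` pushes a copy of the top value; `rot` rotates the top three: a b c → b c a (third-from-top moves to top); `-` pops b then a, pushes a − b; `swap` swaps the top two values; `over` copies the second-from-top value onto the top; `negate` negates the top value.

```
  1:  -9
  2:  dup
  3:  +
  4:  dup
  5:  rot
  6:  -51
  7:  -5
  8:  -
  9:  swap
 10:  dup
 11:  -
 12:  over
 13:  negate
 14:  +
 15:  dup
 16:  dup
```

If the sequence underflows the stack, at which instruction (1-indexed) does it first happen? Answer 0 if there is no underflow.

5

-9  -> [-9]
dup -> [-9, -9]
+   -> [-18]
dup -> [-18, -18]
rot  — needs 3 operands, stack has 2 → underflow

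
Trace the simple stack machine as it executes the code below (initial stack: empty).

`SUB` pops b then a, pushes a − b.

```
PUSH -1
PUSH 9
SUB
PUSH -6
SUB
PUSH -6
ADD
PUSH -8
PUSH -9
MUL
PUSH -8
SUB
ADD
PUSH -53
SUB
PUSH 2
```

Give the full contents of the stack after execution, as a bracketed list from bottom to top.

[123, 2]

PUSH -1   [-1]
PUSH 9    [-1, 9]
SUB       [-10]
PUSH -6   [-10, -6]
SUB       [-4]
PUSH -6   [-4, -6]
ADD       [-10]
PUSH -8   [-10, -8]
PUSH -9   [-10, -8, -9]
MUL       [-10, 72]
PUSH -8   [-10, 72, -8]
SUB       [-10, 80]
ADD       [70]
PUSH -53  [70, -53]
SUB       [123]
PUSH 2    [123, 2]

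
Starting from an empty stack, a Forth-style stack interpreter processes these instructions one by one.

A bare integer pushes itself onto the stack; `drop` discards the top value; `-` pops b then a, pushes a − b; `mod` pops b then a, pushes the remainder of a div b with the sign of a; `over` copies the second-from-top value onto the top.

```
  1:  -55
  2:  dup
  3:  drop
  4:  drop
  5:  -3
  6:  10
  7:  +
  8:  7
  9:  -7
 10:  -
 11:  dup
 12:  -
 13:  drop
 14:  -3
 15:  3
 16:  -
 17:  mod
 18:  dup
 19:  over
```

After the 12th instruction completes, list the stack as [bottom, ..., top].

[7, 0]

-55   [-55]
dup   [-55, -55]
drop  [-55]
drop  []
-3    [-3]
10    [-3, 10]
+     [7]
7     [7, 7]
-7    [7, 7, -7]
-     [7, 14]
dup   [7, 14, 14]
-     [7, 0]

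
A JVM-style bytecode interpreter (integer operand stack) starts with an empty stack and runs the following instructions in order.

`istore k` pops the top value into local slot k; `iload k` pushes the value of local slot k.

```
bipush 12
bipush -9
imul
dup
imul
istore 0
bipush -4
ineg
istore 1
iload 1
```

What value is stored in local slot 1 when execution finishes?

4

bipush 12 : 12
bipush -9 : 12 -9
imul      : -108
dup       : -108 -108
imul      : 11664
istore 0  : (empty)
bipush -4 : -4
ineg      : 4
istore 1  : (empty)
iload 1   : 4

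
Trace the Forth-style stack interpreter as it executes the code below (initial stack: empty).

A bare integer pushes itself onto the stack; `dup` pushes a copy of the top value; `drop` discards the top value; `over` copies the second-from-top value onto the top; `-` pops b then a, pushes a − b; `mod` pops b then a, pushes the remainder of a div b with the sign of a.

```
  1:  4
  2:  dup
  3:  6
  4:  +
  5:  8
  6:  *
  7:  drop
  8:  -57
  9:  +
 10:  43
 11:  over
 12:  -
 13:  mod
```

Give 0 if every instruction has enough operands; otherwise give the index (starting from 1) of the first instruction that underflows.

0

4    → [4]
dup  → [4, 4]
6    → [4, 4, 6]
+    → [4, 10]
8    → [4, 10, 8]
*    → [4, 80]
drop → [4]
-57  → [4, -57]
+    → [-53]
43   → [-53, 43]
over → [-53, 43, -53]
-    → [-53, 96]
mod  → [-53]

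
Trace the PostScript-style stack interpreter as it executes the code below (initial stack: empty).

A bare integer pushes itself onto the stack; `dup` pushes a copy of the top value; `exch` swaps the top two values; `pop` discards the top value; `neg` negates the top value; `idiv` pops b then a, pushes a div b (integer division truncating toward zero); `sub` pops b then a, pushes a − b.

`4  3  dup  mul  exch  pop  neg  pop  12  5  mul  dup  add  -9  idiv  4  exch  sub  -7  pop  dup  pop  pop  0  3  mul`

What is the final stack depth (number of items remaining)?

4    → 4
3    → 4 3
dup  → 4 3 3
mul  → 4 9
exch → 9 4
pop  → 9
neg  → -9
pop  → (empty)
12   → 12
5    → 12 5
mul  → 60
dup  → 60 60
add  → 120
-9   → 120 -9
idiv → -13
4    → -13 4
exch → 4 -13
sub  → 17
-7   → 17 -7
pop  → 17
dup  → 17 17
pop  → 17
pop  → (empty)
0    → 0
3    → 0 3
mul  → 0

1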